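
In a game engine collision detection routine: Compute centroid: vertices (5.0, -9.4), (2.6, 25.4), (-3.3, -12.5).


Centroid = ((x_A+x_B+x_C)/3, (y_A+y_B+y_C)/3)
= ((5+2.6+(-3.3))/3, ((-9.4)+25.4+(-12.5))/3)
= (1.4333, 1.1667)

(1.4333, 1.1667)


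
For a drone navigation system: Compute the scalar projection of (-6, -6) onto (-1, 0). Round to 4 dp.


u.v = 6, |v| = sqrt(1) = 1
Scalar projection = u.v / |v| = 6 / sqrt(1) = 6

6


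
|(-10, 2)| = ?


|u| = sqrt((-10)^2 + 2^2) = sqrt(104) = 10.198

10.198


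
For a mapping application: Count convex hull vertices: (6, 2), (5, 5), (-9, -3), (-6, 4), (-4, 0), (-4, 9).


Convex hull vertices (CCW): (-9, -3), (6, 2), (5, 5), (-4, 9)
Count = 4

4


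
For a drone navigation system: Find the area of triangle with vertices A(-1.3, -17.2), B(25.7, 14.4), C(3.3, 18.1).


Area = |x_A(y_B-y_C) + x_B(y_C-y_A) + x_C(y_A-y_B)|/2
= |4.81 + 907.21 + (-104.28)|/2
= 807.74/2 = 403.87

403.87


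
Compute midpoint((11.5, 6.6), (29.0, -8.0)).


M = ((11.5+29)/2, (6.6+(-8))/2)
= (20.25, -0.7)

(20.25, -0.7)


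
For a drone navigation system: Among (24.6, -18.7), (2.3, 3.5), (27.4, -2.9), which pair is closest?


d(P0,P1) = 31.4663, d(P0,P2) = 16.0462, d(P1,P2) = 25.9031
Closest: P0 and P2

Closest pair: (24.6, -18.7) and (27.4, -2.9), distance = 16.0462


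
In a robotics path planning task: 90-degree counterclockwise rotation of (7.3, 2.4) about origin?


90° CCW: (x,y) -> (-y, x)
(7.3,2.4) -> (-2.4, 7.3)

(-2.4, 7.3)


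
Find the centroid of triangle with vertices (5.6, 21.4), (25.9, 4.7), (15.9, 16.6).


Centroid = ((x_A+x_B+x_C)/3, (y_A+y_B+y_C)/3)
= ((5.6+25.9+15.9)/3, (21.4+4.7+16.6)/3)
= (15.8, 14.2333)

(15.8, 14.2333)


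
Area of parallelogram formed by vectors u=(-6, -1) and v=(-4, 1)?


|u x v| = |(-6)*1 - (-1)*(-4)|
= |(-6) - 4| = 10

10


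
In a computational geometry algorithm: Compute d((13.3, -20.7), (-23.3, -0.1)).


dx=-36.6, dy=20.6
d^2 = (-36.6)^2 + 20.6^2 = 1763.92
d = sqrt(1763.92) = 41.999

41.999


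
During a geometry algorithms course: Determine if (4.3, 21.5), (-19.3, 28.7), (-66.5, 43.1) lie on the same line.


Cross product: ((-19.3)-4.3)*(43.1-21.5) - (28.7-21.5)*((-66.5)-4.3)
= 0

Yes, collinear


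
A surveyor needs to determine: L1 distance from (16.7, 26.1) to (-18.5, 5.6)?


|16.7-(-18.5)| + |26.1-5.6| = 35.2 + 20.5 = 55.7

55.7


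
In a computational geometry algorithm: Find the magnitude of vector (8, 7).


|u| = sqrt(8^2 + 7^2) = sqrt(113) = 10.6301

10.6301


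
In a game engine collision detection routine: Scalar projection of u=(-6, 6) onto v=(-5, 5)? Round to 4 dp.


u.v = 60, |v| = sqrt(50) = 7.0711
Scalar projection = u.v / |v| = 60 / sqrt(50) = 8.4853

8.4853


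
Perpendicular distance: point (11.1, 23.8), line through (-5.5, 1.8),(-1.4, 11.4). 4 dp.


|cross product| = 69.16
|line direction| = sqrt(108.97) = 10.4389
Distance = 69.16/sqrt(108.97) = 6.6252

6.6252


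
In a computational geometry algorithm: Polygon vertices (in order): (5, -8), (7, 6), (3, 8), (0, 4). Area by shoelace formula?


Shoelace sum: (5*6 - 7*(-8)) + (7*8 - 3*6) + (3*4 - 0*8) + (0*(-8) - 5*4)
= 116
Area = |116|/2 = 58

58


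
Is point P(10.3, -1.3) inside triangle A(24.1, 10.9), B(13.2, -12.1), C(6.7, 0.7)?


Cross products: AB x AP = -184.42, BC x BP = -33.08, CA x CP = -71.52
All same sign? yes

Yes, inside


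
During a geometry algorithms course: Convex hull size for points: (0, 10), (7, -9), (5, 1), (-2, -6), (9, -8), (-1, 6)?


Convex hull vertices (CCW): (-2, -6), (7, -9), (9, -8), (5, 1), (0, 10), (-1, 6)
Count = 6

6


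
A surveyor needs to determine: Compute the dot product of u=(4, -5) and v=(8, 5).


u . v = u_x*v_x + u_y*v_y = 4*8 + (-5)*5
= 32 + (-25) = 7

7


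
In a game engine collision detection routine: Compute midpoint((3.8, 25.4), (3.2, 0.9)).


M = ((3.8+3.2)/2, (25.4+0.9)/2)
= (3.5, 13.15)

(3.5, 13.15)


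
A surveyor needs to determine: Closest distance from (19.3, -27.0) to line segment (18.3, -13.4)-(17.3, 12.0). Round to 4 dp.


Project P onto AB: t = 0 (clamped to [0,1])
Closest point on segment: (18.3, -13.4)
Distance: 13.6367

13.6367


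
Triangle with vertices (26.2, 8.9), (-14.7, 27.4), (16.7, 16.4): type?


Side lengths squared: AB^2=2015.06, BC^2=1106.96, CA^2=146.5
Sorted: [146.5, 1106.96, 2015.06]
By sides: Scalene, By angles: Obtuse

Scalene, Obtuse


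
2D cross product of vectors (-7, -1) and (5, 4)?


u x v = u_x*v_y - u_y*v_x = (-7)*4 - (-1)*5
= (-28) - (-5) = -23

-23


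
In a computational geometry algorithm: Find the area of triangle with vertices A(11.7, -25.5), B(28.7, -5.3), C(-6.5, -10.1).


Area = |x_A(y_B-y_C) + x_B(y_C-y_A) + x_C(y_A-y_B)|/2
= |56.16 + 441.98 + 131.3|/2
= 629.44/2 = 314.72

314.72


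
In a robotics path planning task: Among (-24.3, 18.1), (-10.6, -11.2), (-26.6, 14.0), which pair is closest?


d(P0,P1) = 32.3447, d(P0,P2) = 4.7011, d(P1,P2) = 29.8503
Closest: P0 and P2

Closest pair: (-24.3, 18.1) and (-26.6, 14.0), distance = 4.7011


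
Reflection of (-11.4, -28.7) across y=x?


Reflection over y=x: (x,y) -> (y,x)
(-11.4, -28.7) -> (-28.7, -11.4)

(-28.7, -11.4)


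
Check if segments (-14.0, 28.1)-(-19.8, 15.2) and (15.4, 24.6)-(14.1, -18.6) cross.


Cross products: d1=-1274.63, d2=-1508.42, d3=399.56, d4=633.35
d1*d2 < 0 and d3*d4 < 0? no

No, they don't intersect


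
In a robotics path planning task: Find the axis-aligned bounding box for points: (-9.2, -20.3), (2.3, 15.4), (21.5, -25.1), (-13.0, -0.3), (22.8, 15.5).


x range: [-13, 22.8]
y range: [-25.1, 15.5]
Bounding box: (-13,-25.1) to (22.8,15.5)

(-13,-25.1) to (22.8,15.5)


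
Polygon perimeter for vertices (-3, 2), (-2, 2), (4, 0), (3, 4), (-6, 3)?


Sides: (-3, 2)->(-2, 2): sqrt(1) = 1, (-2, 2)->(4, 0): sqrt(40) = 6.324555, (4, 0)->(3, 4): sqrt(17) = 4.123106, (3, 4)->(-6, 3): sqrt(82) = 9.055385, (-6, 3)->(-3, 2): sqrt(10) = 3.162278
Sum = 23.665324
Perimeter = 23.6653

23.6653


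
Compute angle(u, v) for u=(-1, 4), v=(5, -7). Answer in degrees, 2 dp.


u.v = -33, |u| = sqrt(17) = 4.1231, |v| = sqrt(74) = 8.6023
cos(theta) = u.v/(|u||v|) = -33/sqrt(1258) = -0.930408
theta = acos(-0.930408) = 158.5 degrees

158.5 degrees


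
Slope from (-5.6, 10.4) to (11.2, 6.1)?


slope = (y2-y1)/(x2-x1) = (6.1-10.4)/(11.2-(-5.6)) = (-4.3)/16.8 = -0.256

-0.256


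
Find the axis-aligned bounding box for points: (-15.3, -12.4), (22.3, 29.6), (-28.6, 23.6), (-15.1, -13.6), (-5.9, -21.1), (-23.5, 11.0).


x range: [-28.6, 22.3]
y range: [-21.1, 29.6]
Bounding box: (-28.6,-21.1) to (22.3,29.6)

(-28.6,-21.1) to (22.3,29.6)


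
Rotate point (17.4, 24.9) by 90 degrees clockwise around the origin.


90° CW: (x,y) -> (y, -x)
(17.4,24.9) -> (24.9, -17.4)

(24.9, -17.4)


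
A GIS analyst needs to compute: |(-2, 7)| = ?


|u| = sqrt((-2)^2 + 7^2) = sqrt(53) = 7.2801

7.2801


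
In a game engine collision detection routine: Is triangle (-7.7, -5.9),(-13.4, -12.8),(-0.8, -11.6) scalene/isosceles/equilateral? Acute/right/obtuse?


Side lengths squared: AB^2=80.1, BC^2=160.2, CA^2=80.1
Sorted: [80.1, 80.1, 160.2]
By sides: Isosceles, By angles: Right

Isosceles, Right


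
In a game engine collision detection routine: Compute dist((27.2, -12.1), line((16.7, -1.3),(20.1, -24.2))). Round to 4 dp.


|cross product| = 203.73
|line direction| = sqrt(535.97) = 23.151
Distance = 203.73/sqrt(535.97) = 8.8

8.8


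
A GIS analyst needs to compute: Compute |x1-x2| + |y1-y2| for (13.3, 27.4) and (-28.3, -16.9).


|13.3-(-28.3)| + |27.4-(-16.9)| = 41.6 + 44.3 = 85.9

85.9


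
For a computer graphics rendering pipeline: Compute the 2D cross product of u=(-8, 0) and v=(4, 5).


u x v = u_x*v_y - u_y*v_x = (-8)*5 - 0*4
= (-40) - 0 = -40

-40


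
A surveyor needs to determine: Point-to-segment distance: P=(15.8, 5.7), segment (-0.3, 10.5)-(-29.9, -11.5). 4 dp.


Project P onto AB: t = 0 (clamped to [0,1])
Closest point on segment: (-0.3, 10.5)
Distance: 16.8003

16.8003


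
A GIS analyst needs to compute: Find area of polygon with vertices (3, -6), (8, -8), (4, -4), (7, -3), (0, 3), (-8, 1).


Shoelace sum: (3*(-8) - 8*(-6)) + (8*(-4) - 4*(-8)) + (4*(-3) - 7*(-4)) + (7*3 - 0*(-3)) + (0*1 - (-8)*3) + ((-8)*(-6) - 3*1)
= 130
Area = |130|/2 = 65

65


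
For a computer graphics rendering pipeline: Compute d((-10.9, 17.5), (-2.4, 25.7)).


dx=8.5, dy=8.2
d^2 = 8.5^2 + 8.2^2 = 139.49
d = sqrt(139.49) = 11.8106

11.8106


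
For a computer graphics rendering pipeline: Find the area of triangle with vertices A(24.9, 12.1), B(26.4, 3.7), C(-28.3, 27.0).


Area = |x_A(y_B-y_C) + x_B(y_C-y_A) + x_C(y_A-y_B)|/2
= |(-580.17) + 393.36 + (-237.72)|/2
= 424.53/2 = 212.265

212.265


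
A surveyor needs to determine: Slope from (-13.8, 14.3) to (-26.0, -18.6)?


slope = (y2-y1)/(x2-x1) = ((-18.6)-14.3)/((-26)-(-13.8)) = (-32.9)/(-12.2) = 2.6967

2.6967


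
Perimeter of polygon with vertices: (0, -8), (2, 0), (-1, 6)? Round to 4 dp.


Sides: (0, -8)->(2, 0): sqrt(68) = 8.246211, (2, 0)->(-1, 6): sqrt(45) = 6.708204, (-1, 6)->(0, -8): sqrt(197) = 14.035669
Sum = 28.990084
Perimeter = 28.9901

28.9901


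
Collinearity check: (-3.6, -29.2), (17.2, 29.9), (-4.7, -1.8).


Cross product: (17.2-(-3.6))*((-1.8)-(-29.2)) - (29.9-(-29.2))*((-4.7)-(-3.6))
= 634.93

No, not collinear


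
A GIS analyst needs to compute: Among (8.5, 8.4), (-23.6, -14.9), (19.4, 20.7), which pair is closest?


d(P0,P1) = 39.6648, d(P0,P2) = 16.4347, d(P1,P2) = 55.8244
Closest: P0 and P2

Closest pair: (8.5, 8.4) and (19.4, 20.7), distance = 16.4347


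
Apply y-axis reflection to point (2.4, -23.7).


Reflection over y-axis: (x,y) -> (-x,y)
(2.4, -23.7) -> (-2.4, -23.7)

(-2.4, -23.7)


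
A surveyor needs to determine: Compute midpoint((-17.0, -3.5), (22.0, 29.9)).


M = (((-17)+22)/2, ((-3.5)+29.9)/2)
= (2.5, 13.2)

(2.5, 13.2)


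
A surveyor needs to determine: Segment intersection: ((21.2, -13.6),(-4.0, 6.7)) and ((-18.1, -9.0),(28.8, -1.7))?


Cross products: d1=-502.63, d2=633.4, d3=681.87, d4=-454.16
d1*d2 < 0 and d3*d4 < 0? yes

Yes, they intersect


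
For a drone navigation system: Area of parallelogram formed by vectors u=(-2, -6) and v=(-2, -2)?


|u x v| = |(-2)*(-2) - (-6)*(-2)|
= |4 - 12| = 8

8


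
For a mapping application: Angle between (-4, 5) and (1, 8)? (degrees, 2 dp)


u.v = 36, |u| = sqrt(41) = 6.4031, |v| = sqrt(65) = 8.0623
cos(theta) = u.v/(|u||v|) = 36/sqrt(2665) = 0.697355
theta = acos(0.697355) = 45.78 degrees

45.78 degrees


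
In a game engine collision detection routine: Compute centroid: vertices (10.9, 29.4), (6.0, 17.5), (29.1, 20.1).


Centroid = ((x_A+x_B+x_C)/3, (y_A+y_B+y_C)/3)
= ((10.9+6+29.1)/3, (29.4+17.5+20.1)/3)
= (15.3333, 22.3333)

(15.3333, 22.3333)


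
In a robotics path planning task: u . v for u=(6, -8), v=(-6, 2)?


u . v = u_x*v_x + u_y*v_y = 6*(-6) + (-8)*2
= (-36) + (-16) = -52

-52


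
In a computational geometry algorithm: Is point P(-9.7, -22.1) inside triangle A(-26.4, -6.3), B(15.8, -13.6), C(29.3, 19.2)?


Cross products: AB x AP = -544.85, BC x BP = 721.65, CA x CP = 1305.91
All same sign? no

No, outside


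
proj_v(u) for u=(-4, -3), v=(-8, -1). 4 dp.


u.v = 35, |v| = sqrt(65) = 8.0623
Scalar projection = u.v / |v| = 35 / sqrt(65) = 4.3412

4.3412


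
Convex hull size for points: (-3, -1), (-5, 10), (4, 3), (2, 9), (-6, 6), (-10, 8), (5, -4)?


Convex hull vertices (CCW): (-10, 8), (-3, -1), (5, -4), (4, 3), (2, 9), (-5, 10)
Count = 6

6


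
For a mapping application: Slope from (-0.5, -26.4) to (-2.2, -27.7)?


slope = (y2-y1)/(x2-x1) = ((-27.7)-(-26.4))/((-2.2)-(-0.5)) = (-1.3)/(-1.7) = 0.7647

0.7647


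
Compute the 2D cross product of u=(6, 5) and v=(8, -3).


u x v = u_x*v_y - u_y*v_x = 6*(-3) - 5*8
= (-18) - 40 = -58

-58


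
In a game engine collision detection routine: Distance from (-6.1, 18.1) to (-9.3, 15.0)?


dx=-3.2, dy=-3.1
d^2 = (-3.2)^2 + (-3.1)^2 = 19.85
d = sqrt(19.85) = 4.4553

4.4553


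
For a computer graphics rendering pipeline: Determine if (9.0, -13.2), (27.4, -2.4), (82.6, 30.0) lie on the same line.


Cross product: (27.4-9)*(30-(-13.2)) - ((-2.4)-(-13.2))*(82.6-9)
= 0

Yes, collinear


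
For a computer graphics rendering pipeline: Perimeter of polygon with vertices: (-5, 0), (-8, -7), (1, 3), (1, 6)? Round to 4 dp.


Sides: (-5, 0)->(-8, -7): sqrt(58) = 7.615773, (-8, -7)->(1, 3): sqrt(181) = 13.453624, (1, 3)->(1, 6): sqrt(9) = 3, (1, 6)->(-5, 0): sqrt(72) = 8.485281
Sum = 32.554678
Perimeter = 32.5547

32.5547


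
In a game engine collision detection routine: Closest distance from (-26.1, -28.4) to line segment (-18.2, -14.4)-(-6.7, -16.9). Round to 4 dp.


Project P onto AB: t = 0 (clamped to [0,1])
Closest point on segment: (-18.2, -14.4)
Distance: 16.0751

16.0751


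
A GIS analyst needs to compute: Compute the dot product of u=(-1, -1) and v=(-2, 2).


u . v = u_x*v_x + u_y*v_y = (-1)*(-2) + (-1)*2
= 2 + (-2) = 0

0


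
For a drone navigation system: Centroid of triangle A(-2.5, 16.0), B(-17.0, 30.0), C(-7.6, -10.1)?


Centroid = ((x_A+x_B+x_C)/3, (y_A+y_B+y_C)/3)
= (((-2.5)+(-17)+(-7.6))/3, (16+30+(-10.1))/3)
= (-9.0333, 11.9667)

(-9.0333, 11.9667)


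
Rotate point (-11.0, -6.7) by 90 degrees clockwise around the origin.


90° CW: (x,y) -> (y, -x)
(-11,-6.7) -> (-6.7, 11)

(-6.7, 11)


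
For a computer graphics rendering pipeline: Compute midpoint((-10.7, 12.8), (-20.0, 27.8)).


M = (((-10.7)+(-20))/2, (12.8+27.8)/2)
= (-15.35, 20.3)

(-15.35, 20.3)


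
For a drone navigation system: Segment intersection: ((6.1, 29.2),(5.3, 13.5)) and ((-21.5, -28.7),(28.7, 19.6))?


Cross products: d1=1573.5, d2=824, d3=-387, d4=362.5
d1*d2 < 0 and d3*d4 < 0? no

No, they don't intersect


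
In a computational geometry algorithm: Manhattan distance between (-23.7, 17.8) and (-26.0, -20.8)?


|(-23.7)-(-26)| + |17.8-(-20.8)| = 2.3 + 38.6 = 40.9

40.9


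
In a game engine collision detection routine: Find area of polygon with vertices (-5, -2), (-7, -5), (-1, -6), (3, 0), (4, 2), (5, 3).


Shoelace sum: ((-5)*(-5) - (-7)*(-2)) + ((-7)*(-6) - (-1)*(-5)) + ((-1)*0 - 3*(-6)) + (3*2 - 4*0) + (4*3 - 5*2) + (5*(-2) - (-5)*3)
= 79
Area = |79|/2 = 39.5

39.5


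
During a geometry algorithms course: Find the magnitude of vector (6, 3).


|u| = sqrt(6^2 + 3^2) = sqrt(45) = 6.7082

6.7082


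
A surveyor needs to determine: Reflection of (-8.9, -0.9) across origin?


Reflection over origin: (x,y) -> (-x,-y)
(-8.9, -0.9) -> (8.9, 0.9)

(8.9, 0.9)


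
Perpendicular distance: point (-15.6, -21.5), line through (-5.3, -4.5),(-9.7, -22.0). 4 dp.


|cross product| = 105.45
|line direction| = sqrt(325.61) = 18.0447
Distance = 105.45/sqrt(325.61) = 5.8438

5.8438


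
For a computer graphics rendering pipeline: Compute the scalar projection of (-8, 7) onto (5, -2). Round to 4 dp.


u.v = -54, |v| = sqrt(29) = 5.3852
Scalar projection = u.v / |v| = -54 / sqrt(29) = -10.0275

-10.0275


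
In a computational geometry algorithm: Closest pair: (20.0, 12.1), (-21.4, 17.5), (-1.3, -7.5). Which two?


d(P0,P1) = 41.7507, d(P0,P2) = 28.9456, d(P1,P2) = 32.0782
Closest: P0 and P2

Closest pair: (20.0, 12.1) and (-1.3, -7.5), distance = 28.9456


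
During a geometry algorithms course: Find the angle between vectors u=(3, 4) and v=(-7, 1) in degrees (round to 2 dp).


u.v = -17, |u| = sqrt(25) = 5, |v| = sqrt(50) = 7.0711
cos(theta) = u.v/(|u||v|) = -17/sqrt(1250) = -0.480833
theta = acos(-0.480833) = 118.74 degrees

118.74 degrees


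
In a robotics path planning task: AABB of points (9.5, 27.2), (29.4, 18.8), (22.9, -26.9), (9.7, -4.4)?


x range: [9.5, 29.4]
y range: [-26.9, 27.2]
Bounding box: (9.5,-26.9) to (29.4,27.2)

(9.5,-26.9) to (29.4,27.2)


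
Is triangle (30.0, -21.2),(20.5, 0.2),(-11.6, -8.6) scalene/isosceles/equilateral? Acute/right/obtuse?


Side lengths squared: AB^2=548.21, BC^2=1107.85, CA^2=1889.32
Sorted: [548.21, 1107.85, 1889.32]
By sides: Scalene, By angles: Obtuse

Scalene, Obtuse


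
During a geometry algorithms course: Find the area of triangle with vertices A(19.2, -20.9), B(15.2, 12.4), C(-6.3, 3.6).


Area = |x_A(y_B-y_C) + x_B(y_C-y_A) + x_C(y_A-y_B)|/2
= |168.96 + 372.4 + 209.79|/2
= 751.15/2 = 375.575

375.575


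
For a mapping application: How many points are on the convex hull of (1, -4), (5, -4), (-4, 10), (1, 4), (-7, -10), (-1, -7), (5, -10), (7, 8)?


Convex hull vertices (CCW): (-7, -10), (5, -10), (7, 8), (-4, 10)
Count = 4

4


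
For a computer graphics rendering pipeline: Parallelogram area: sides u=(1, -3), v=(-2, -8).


|u x v| = |1*(-8) - (-3)*(-2)|
= |(-8) - 6| = 14

14


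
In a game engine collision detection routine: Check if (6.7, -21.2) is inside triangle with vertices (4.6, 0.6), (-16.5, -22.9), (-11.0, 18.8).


Cross products: AB x AP = 509.33, BC x BP = -958.09, CA x CP = -301.86
All same sign? no

No, outside


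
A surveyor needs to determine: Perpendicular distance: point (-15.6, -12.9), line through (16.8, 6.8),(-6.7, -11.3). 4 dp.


|cross product| = 123.49
|line direction| = sqrt(879.86) = 29.6624
Distance = 123.49/sqrt(879.86) = 4.1632

4.1632


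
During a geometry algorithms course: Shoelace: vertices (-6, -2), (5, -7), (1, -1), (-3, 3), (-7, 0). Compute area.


Shoelace sum: ((-6)*(-7) - 5*(-2)) + (5*(-1) - 1*(-7)) + (1*3 - (-3)*(-1)) + ((-3)*0 - (-7)*3) + ((-7)*(-2) - (-6)*0)
= 89
Area = |89|/2 = 44.5

44.5


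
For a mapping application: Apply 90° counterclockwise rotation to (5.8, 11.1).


90° CCW: (x,y) -> (-y, x)
(5.8,11.1) -> (-11.1, 5.8)

(-11.1, 5.8)


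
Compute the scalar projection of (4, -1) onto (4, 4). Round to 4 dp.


u.v = 12, |v| = sqrt(32) = 5.6569
Scalar projection = u.v / |v| = 12 / sqrt(32) = 2.1213

2.1213


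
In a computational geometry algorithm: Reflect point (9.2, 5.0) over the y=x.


Reflection over y=x: (x,y) -> (y,x)
(9.2, 5) -> (5, 9.2)

(5, 9.2)


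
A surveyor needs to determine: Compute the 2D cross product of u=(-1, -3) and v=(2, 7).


u x v = u_x*v_y - u_y*v_x = (-1)*7 - (-3)*2
= (-7) - (-6) = -1

-1


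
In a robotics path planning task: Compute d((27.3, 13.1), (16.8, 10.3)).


dx=-10.5, dy=-2.8
d^2 = (-10.5)^2 + (-2.8)^2 = 118.09
d = sqrt(118.09) = 10.8669

10.8669


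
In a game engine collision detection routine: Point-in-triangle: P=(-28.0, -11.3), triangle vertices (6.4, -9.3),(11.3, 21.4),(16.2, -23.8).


Cross products: AB x AP = 1046.28, BC x BP = -1936.59, CA x CP = 518.4
All same sign? no

No, outside


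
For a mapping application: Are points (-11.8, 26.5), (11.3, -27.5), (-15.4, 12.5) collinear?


Cross product: (11.3-(-11.8))*(12.5-26.5) - ((-27.5)-26.5)*((-15.4)-(-11.8))
= -517.8

No, not collinear


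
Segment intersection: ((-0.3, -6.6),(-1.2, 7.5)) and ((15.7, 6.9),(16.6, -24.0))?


Cross products: d1=-506.55, d2=-521.67, d3=-237.75, d4=-222.63
d1*d2 < 0 and d3*d4 < 0? no

No, they don't intersect


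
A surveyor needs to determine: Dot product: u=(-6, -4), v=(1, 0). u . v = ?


u . v = u_x*v_x + u_y*v_y = (-6)*1 + (-4)*0
= (-6) + 0 = -6

-6


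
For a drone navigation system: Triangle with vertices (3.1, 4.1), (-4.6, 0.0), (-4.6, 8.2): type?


Side lengths squared: AB^2=76.1, BC^2=67.24, CA^2=76.1
Sorted: [67.24, 76.1, 76.1]
By sides: Isosceles, By angles: Acute

Isosceles, Acute


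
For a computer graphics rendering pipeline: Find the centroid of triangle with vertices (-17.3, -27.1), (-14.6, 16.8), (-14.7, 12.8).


Centroid = ((x_A+x_B+x_C)/3, (y_A+y_B+y_C)/3)
= (((-17.3)+(-14.6)+(-14.7))/3, ((-27.1)+16.8+12.8)/3)
= (-15.5333, 0.8333)

(-15.5333, 0.8333)


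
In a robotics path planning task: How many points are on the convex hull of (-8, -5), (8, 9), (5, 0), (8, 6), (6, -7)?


Convex hull vertices (CCW): (-8, -5), (6, -7), (8, 6), (8, 9)
Count = 4

4


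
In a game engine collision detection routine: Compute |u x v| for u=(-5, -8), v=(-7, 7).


|u x v| = |(-5)*7 - (-8)*(-7)|
= |(-35) - 56| = 91

91


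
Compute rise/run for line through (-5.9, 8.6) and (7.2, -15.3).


slope = (y2-y1)/(x2-x1) = ((-15.3)-8.6)/(7.2-(-5.9)) = (-23.9)/13.1 = -1.8244

-1.8244


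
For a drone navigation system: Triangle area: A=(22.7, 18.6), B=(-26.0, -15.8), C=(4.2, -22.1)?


Area = |x_A(y_B-y_C) + x_B(y_C-y_A) + x_C(y_A-y_B)|/2
= |143.01 + 1058.2 + 144.48|/2
= 1345.69/2 = 672.845

672.845


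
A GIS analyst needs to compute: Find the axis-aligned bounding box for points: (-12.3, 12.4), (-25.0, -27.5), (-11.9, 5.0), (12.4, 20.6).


x range: [-25, 12.4]
y range: [-27.5, 20.6]
Bounding box: (-25,-27.5) to (12.4,20.6)

(-25,-27.5) to (12.4,20.6)


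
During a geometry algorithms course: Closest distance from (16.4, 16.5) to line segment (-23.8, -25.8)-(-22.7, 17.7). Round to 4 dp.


Project P onto AB: t = 0.9951 (clamped to [0,1])
Closest point on segment: (-22.7053, 17.4889)
Distance: 39.1178

39.1178


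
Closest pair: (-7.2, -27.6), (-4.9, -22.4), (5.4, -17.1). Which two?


d(P0,P1) = 5.6859, d(P0,P2) = 16.4015, d(P1,P2) = 11.5836
Closest: P0 and P1

Closest pair: (-7.2, -27.6) and (-4.9, -22.4), distance = 5.6859


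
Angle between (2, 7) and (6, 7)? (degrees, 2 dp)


u.v = 61, |u| = sqrt(53) = 7.2801, |v| = sqrt(85) = 9.2195
cos(theta) = u.v/(|u||v|) = 61/sqrt(4505) = 0.90883
theta = acos(0.90883) = 24.66 degrees

24.66 degrees


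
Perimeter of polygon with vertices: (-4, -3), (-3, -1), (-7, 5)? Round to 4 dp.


Sides: (-4, -3)->(-3, -1): sqrt(5) = 2.236068, (-3, -1)->(-7, 5): sqrt(52) = 7.211103, (-7, 5)->(-4, -3): sqrt(73) = 8.544004
Sum = 17.991175
Perimeter = 17.9912

17.9912


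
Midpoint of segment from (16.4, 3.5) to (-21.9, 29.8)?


M = ((16.4+(-21.9))/2, (3.5+29.8)/2)
= (-2.75, 16.65)

(-2.75, 16.65)


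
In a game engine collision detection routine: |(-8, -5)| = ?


|u| = sqrt((-8)^2 + (-5)^2) = sqrt(89) = 9.434

9.434


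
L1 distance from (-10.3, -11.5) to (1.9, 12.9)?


|(-10.3)-1.9| + |(-11.5)-12.9| = 12.2 + 24.4 = 36.6

36.6


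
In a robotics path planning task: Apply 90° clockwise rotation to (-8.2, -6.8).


90° CW: (x,y) -> (y, -x)
(-8.2,-6.8) -> (-6.8, 8.2)

(-6.8, 8.2)


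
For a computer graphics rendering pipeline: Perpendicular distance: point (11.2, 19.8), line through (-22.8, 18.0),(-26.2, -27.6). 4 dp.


|cross product| = 1544.28
|line direction| = sqrt(2090.92) = 45.7266
Distance = 1544.28/sqrt(2090.92) = 33.772

33.772


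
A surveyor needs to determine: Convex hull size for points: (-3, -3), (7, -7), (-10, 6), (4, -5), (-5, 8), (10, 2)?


Convex hull vertices (CCW): (-10, 6), (-3, -3), (7, -7), (10, 2), (-5, 8)
Count = 5

5


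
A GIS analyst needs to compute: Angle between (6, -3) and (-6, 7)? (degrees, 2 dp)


u.v = -57, |u| = sqrt(45) = 6.7082, |v| = sqrt(85) = 9.2195
cos(theta) = u.v/(|u||v|) = -57/sqrt(3825) = -0.921635
theta = acos(-0.921635) = 157.17 degrees

157.17 degrees


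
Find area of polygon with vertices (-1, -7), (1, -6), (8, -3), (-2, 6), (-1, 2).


Shoelace sum: ((-1)*(-6) - 1*(-7)) + (1*(-3) - 8*(-6)) + (8*6 - (-2)*(-3)) + ((-2)*2 - (-1)*6) + ((-1)*(-7) - (-1)*2)
= 111
Area = |111|/2 = 55.5

55.5


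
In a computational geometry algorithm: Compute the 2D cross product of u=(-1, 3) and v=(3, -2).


u x v = u_x*v_y - u_y*v_x = (-1)*(-2) - 3*3
= 2 - 9 = -7

-7


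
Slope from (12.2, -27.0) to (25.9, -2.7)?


slope = (y2-y1)/(x2-x1) = ((-2.7)-(-27))/(25.9-12.2) = 24.3/13.7 = 1.7737

1.7737


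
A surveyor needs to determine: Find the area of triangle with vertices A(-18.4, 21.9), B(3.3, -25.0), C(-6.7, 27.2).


Area = |x_A(y_B-y_C) + x_B(y_C-y_A) + x_C(y_A-y_B)|/2
= |960.48 + 17.49 + (-314.23)|/2
= 663.74/2 = 331.87

331.87


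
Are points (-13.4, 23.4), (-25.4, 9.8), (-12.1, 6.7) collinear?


Cross product: ((-25.4)-(-13.4))*(6.7-23.4) - (9.8-23.4)*((-12.1)-(-13.4))
= 218.08

No, not collinear


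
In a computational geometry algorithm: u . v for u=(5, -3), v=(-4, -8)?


u . v = u_x*v_x + u_y*v_y = 5*(-4) + (-3)*(-8)
= (-20) + 24 = 4

4


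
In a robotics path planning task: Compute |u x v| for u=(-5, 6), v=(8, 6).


|u x v| = |(-5)*6 - 6*8|
= |(-30) - 48| = 78

78


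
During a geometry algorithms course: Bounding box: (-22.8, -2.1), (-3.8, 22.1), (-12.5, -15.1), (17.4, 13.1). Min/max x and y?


x range: [-22.8, 17.4]
y range: [-15.1, 22.1]
Bounding box: (-22.8,-15.1) to (17.4,22.1)

(-22.8,-15.1) to (17.4,22.1)


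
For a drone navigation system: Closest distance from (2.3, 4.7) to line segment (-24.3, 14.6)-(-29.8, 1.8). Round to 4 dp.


Project P onto AB: t = 0 (clamped to [0,1])
Closest point on segment: (-24.3, 14.6)
Distance: 28.3826

28.3826


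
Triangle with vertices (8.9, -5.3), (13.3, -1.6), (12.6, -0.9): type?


Side lengths squared: AB^2=33.05, BC^2=0.98, CA^2=33.05
Sorted: [0.98, 33.05, 33.05]
By sides: Isosceles, By angles: Acute

Isosceles, Acute


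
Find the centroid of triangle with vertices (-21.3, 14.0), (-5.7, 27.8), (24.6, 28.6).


Centroid = ((x_A+x_B+x_C)/3, (y_A+y_B+y_C)/3)
= (((-21.3)+(-5.7)+24.6)/3, (14+27.8+28.6)/3)
= (-0.8, 23.4667)

(-0.8, 23.4667)


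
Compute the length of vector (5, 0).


|u| = sqrt(5^2 + 0^2) = sqrt(25) = 5

5


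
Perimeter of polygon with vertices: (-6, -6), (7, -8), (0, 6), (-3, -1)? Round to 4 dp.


Sides: (-6, -6)->(7, -8): sqrt(173) = 13.152946, (7, -8)->(0, 6): sqrt(245) = 15.652476, (0, 6)->(-3, -1): sqrt(58) = 7.615773, (-3, -1)->(-6, -6): sqrt(34) = 5.830952
Sum = 42.252147
Perimeter = 42.2521

42.2521


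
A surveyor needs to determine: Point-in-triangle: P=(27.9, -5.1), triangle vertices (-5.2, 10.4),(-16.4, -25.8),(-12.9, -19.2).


Cross products: AB x AP = 1371.82, BC x BP = -219.93, CA x CP = -1099.11
All same sign? no

No, outside


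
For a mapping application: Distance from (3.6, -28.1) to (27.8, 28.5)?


dx=24.2, dy=56.6
d^2 = 24.2^2 + 56.6^2 = 3789.2
d = sqrt(3789.2) = 61.5565

61.5565


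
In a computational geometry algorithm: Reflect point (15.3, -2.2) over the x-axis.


Reflection over x-axis: (x,y) -> (x,-y)
(15.3, -2.2) -> (15.3, 2.2)

(15.3, 2.2)


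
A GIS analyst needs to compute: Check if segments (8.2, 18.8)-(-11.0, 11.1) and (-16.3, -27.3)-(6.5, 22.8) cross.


Cross products: d1=-176.37, d2=609.99, d3=696.47, d4=-89.89
d1*d2 < 0 and d3*d4 < 0? yes

Yes, they intersect


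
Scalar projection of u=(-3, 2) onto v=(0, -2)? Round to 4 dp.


u.v = -4, |v| = sqrt(4) = 2
Scalar projection = u.v / |v| = -4 / sqrt(4) = -2

-2


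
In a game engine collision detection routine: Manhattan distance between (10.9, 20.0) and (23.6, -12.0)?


|10.9-23.6| + |20-(-12)| = 12.7 + 32 = 44.7

44.7


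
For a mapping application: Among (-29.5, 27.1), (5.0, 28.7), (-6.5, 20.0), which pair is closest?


d(P0,P1) = 34.5371, d(P0,P2) = 24.0709, d(P1,P2) = 14.4201
Closest: P1 and P2

Closest pair: (5.0, 28.7) and (-6.5, 20.0), distance = 14.4201


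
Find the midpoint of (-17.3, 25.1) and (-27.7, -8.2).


M = (((-17.3)+(-27.7))/2, (25.1+(-8.2))/2)
= (-22.5, 8.45)

(-22.5, 8.45)


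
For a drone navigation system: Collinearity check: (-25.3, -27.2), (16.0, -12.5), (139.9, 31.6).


Cross product: (16-(-25.3))*(31.6-(-27.2)) - ((-12.5)-(-27.2))*(139.9-(-25.3))
= 0

Yes, collinear


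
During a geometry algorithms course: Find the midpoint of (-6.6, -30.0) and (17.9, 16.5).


M = (((-6.6)+17.9)/2, ((-30)+16.5)/2)
= (5.65, -6.75)

(5.65, -6.75)


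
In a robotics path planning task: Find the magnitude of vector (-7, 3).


|u| = sqrt((-7)^2 + 3^2) = sqrt(58) = 7.6158

7.6158


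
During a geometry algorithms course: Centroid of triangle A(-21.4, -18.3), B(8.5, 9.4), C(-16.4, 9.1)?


Centroid = ((x_A+x_B+x_C)/3, (y_A+y_B+y_C)/3)
= (((-21.4)+8.5+(-16.4))/3, ((-18.3)+9.4+9.1)/3)
= (-9.7667, 0.0667)

(-9.7667, 0.0667)


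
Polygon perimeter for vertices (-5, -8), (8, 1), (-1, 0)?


Sides: (-5, -8)->(8, 1): sqrt(250) = 15.811388, (8, 1)->(-1, 0): sqrt(82) = 9.055385, (-1, 0)->(-5, -8): sqrt(80) = 8.944272
Sum = 33.811045
Perimeter = 33.811

33.811


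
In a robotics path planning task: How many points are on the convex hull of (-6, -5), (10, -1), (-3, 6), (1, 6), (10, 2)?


Convex hull vertices (CCW): (-6, -5), (10, -1), (10, 2), (1, 6), (-3, 6)
Count = 5

5


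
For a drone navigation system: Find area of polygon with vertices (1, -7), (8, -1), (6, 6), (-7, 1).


Shoelace sum: (1*(-1) - 8*(-7)) + (8*6 - 6*(-1)) + (6*1 - (-7)*6) + ((-7)*(-7) - 1*1)
= 205
Area = |205|/2 = 102.5

102.5


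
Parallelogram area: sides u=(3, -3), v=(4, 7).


|u x v| = |3*7 - (-3)*4|
= |21 - (-12)| = 33

33


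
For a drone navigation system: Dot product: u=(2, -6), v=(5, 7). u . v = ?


u . v = u_x*v_x + u_y*v_y = 2*5 + (-6)*7
= 10 + (-42) = -32

-32


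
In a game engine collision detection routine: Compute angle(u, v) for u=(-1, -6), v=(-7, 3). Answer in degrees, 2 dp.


u.v = -11, |u| = sqrt(37) = 6.0828, |v| = sqrt(58) = 7.6158
cos(theta) = u.v/(|u||v|) = -11/sqrt(2146) = -0.237453
theta = acos(-0.237453) = 103.74 degrees

103.74 degrees


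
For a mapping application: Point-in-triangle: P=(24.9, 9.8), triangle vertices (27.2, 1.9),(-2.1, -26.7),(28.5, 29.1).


Cross products: AB x AP = -297.25, BC x BP = -389.7, CA x CP = -72.83
All same sign? yes

Yes, inside


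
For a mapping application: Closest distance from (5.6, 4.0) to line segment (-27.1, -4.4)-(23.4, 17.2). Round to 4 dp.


Project P onto AB: t = 0.6075 (clamped to [0,1])
Closest point on segment: (3.5801, 8.7226)
Distance: 5.1364

5.1364


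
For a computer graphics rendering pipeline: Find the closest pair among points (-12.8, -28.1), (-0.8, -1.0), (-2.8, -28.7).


d(P0,P1) = 29.638, d(P0,P2) = 10.018, d(P1,P2) = 27.7721
Closest: P0 and P2

Closest pair: (-12.8, -28.1) and (-2.8, -28.7), distance = 10.018


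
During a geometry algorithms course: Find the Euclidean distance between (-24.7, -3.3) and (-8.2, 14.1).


dx=16.5, dy=17.4
d^2 = 16.5^2 + 17.4^2 = 575.01
d = sqrt(575.01) = 23.9794

23.9794


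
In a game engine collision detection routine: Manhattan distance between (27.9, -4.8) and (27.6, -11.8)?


|27.9-27.6| + |(-4.8)-(-11.8)| = 0.3 + 7 = 7.3

7.3


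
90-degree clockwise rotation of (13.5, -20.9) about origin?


90° CW: (x,y) -> (y, -x)
(13.5,-20.9) -> (-20.9, -13.5)

(-20.9, -13.5)


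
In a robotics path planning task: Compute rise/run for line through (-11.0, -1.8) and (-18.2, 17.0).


slope = (y2-y1)/(x2-x1) = (17-(-1.8))/((-18.2)-(-11)) = 18.8/(-7.2) = -2.6111

-2.6111


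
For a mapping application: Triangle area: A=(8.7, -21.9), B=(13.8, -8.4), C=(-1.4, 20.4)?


Area = |x_A(y_B-y_C) + x_B(y_C-y_A) + x_C(y_A-y_B)|/2
= |(-250.56) + 583.74 + 18.9|/2
= 352.08/2 = 176.04

176.04


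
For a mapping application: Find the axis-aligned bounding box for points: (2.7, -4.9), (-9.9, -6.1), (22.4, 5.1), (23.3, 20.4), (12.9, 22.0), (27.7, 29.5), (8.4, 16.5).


x range: [-9.9, 27.7]
y range: [-6.1, 29.5]
Bounding box: (-9.9,-6.1) to (27.7,29.5)

(-9.9,-6.1) to (27.7,29.5)


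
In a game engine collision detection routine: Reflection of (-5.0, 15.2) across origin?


Reflection over origin: (x,y) -> (-x,-y)
(-5, 15.2) -> (5, -15.2)

(5, -15.2)


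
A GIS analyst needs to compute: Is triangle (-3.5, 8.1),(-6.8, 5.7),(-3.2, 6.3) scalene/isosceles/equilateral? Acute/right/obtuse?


Side lengths squared: AB^2=16.65, BC^2=13.32, CA^2=3.33
Sorted: [3.33, 13.32, 16.65]
By sides: Scalene, By angles: Right

Scalene, Right


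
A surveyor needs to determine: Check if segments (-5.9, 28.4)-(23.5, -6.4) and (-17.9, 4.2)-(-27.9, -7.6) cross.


Cross products: d1=-100.4, d2=594.52, d3=-1129.08, d4=-1824
d1*d2 < 0 and d3*d4 < 0? no

No, they don't intersect


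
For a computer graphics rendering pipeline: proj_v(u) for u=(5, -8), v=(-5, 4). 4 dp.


u.v = -57, |v| = sqrt(41) = 6.4031
Scalar projection = u.v / |v| = -57 / sqrt(41) = -8.9019

-8.9019


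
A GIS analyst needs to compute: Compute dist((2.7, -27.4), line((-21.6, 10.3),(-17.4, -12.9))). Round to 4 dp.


|cross product| = 405.42
|line direction| = sqrt(555.88) = 23.5771
Distance = 405.42/sqrt(555.88) = 17.1955

17.1955


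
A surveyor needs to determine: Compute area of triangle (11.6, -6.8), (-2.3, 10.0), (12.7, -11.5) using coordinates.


Area = |x_A(y_B-y_C) + x_B(y_C-y_A) + x_C(y_A-y_B)|/2
= |249.4 + 10.81 + (-213.36)|/2
= 46.85/2 = 23.425

23.425


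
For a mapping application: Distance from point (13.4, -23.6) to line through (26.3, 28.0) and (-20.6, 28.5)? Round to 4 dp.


|cross product| = 2426.49
|line direction| = sqrt(2199.86) = 46.9027
Distance = 2426.49/sqrt(2199.86) = 51.7346

51.7346


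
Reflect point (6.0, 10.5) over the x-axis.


Reflection over x-axis: (x,y) -> (x,-y)
(6, 10.5) -> (6, -10.5)

(6, -10.5)


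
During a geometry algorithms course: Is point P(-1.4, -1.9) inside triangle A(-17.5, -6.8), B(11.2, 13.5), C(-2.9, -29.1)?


Cross products: AB x AP = -186.2, BC x BP = -319.62, CA x CP = -430.57
All same sign? yes

Yes, inside


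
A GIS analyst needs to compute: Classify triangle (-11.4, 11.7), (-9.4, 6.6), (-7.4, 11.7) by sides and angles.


Side lengths squared: AB^2=30.01, BC^2=30.01, CA^2=16
Sorted: [16, 30.01, 30.01]
By sides: Isosceles, By angles: Acute

Isosceles, Acute


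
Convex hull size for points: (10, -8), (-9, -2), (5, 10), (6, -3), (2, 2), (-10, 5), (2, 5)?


Convex hull vertices (CCW): (-10, 5), (-9, -2), (10, -8), (5, 10)
Count = 4

4


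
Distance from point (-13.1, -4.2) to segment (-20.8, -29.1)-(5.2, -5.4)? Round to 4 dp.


Project P onto AB: t = 0.6386 (clamped to [0,1])
Closest point on segment: (-4.1976, -13.9663)
Distance: 13.2149

13.2149


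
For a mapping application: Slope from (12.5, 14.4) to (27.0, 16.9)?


slope = (y2-y1)/(x2-x1) = (16.9-14.4)/(27-12.5) = 2.5/14.5 = 0.1724

0.1724


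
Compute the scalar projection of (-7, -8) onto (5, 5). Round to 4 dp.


u.v = -75, |v| = sqrt(50) = 7.0711
Scalar projection = u.v / |v| = -75 / sqrt(50) = -10.6066

-10.6066


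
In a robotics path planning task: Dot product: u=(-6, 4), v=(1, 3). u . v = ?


u . v = u_x*v_x + u_y*v_y = (-6)*1 + 4*3
= (-6) + 12 = 6

6


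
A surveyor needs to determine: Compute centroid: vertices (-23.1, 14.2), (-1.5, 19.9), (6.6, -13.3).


Centroid = ((x_A+x_B+x_C)/3, (y_A+y_B+y_C)/3)
= (((-23.1)+(-1.5)+6.6)/3, (14.2+19.9+(-13.3))/3)
= (-6, 6.9333)

(-6, 6.9333)


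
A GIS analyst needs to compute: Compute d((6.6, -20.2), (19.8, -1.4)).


dx=13.2, dy=18.8
d^2 = 13.2^2 + 18.8^2 = 527.68
d = sqrt(527.68) = 22.9713

22.9713


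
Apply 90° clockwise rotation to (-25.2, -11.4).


90° CW: (x,y) -> (y, -x)
(-25.2,-11.4) -> (-11.4, 25.2)

(-11.4, 25.2)


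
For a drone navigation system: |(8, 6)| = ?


|u| = sqrt(8^2 + 6^2) = sqrt(100) = 10

10


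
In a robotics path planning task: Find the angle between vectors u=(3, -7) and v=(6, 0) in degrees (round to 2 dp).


u.v = 18, |u| = sqrt(58) = 7.6158, |v| = sqrt(36) = 6
cos(theta) = u.v/(|u||v|) = 18/sqrt(2088) = 0.393919
theta = acos(0.393919) = 66.8 degrees

66.8 degrees


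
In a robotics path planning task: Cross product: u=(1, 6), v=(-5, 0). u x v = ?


u x v = u_x*v_y - u_y*v_x = 1*0 - 6*(-5)
= 0 - (-30) = 30

30


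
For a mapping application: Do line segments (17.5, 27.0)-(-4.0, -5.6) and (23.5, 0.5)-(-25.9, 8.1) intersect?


Cross products: d1=-1263.5, d2=510.34, d3=765.35, d4=-1008.49
d1*d2 < 0 and d3*d4 < 0? yes

Yes, they intersect


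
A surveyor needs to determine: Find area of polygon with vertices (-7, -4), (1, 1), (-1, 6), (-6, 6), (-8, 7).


Shoelace sum: ((-7)*1 - 1*(-4)) + (1*6 - (-1)*1) + ((-1)*6 - (-6)*6) + ((-6)*7 - (-8)*6) + ((-8)*(-4) - (-7)*7)
= 121
Area = |121|/2 = 60.5

60.5


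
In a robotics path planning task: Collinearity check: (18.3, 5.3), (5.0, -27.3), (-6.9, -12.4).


Cross product: (5-18.3)*((-12.4)-5.3) - ((-27.3)-5.3)*((-6.9)-18.3)
= -586.11

No, not collinear


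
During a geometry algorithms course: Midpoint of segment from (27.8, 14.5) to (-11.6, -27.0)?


M = ((27.8+(-11.6))/2, (14.5+(-27))/2)
= (8.1, -6.25)

(8.1, -6.25)


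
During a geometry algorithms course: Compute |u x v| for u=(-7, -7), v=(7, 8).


|u x v| = |(-7)*8 - (-7)*7|
= |(-56) - (-49)| = 7

7


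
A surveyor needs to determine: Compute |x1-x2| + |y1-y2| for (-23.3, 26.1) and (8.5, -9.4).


|(-23.3)-8.5| + |26.1-(-9.4)| = 31.8 + 35.5 = 67.3

67.3


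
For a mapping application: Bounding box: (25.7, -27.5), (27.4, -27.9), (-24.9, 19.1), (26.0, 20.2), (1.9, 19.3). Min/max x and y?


x range: [-24.9, 27.4]
y range: [-27.9, 20.2]
Bounding box: (-24.9,-27.9) to (27.4,20.2)

(-24.9,-27.9) to (27.4,20.2)


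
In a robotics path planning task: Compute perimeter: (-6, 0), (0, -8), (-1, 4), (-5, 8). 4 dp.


Sides: (-6, 0)->(0, -8): sqrt(100) = 10, (0, -8)->(-1, 4): sqrt(145) = 12.041595, (-1, 4)->(-5, 8): sqrt(32) = 5.656854, (-5, 8)->(-6, 0): sqrt(65) = 8.062258
Sum = 35.760707
Perimeter = 35.7607

35.7607


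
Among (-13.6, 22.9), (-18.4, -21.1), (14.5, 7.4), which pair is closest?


d(P0,P1) = 44.261, d(P0,P2) = 32.0914, d(P1,P2) = 43.5277
Closest: P0 and P2

Closest pair: (-13.6, 22.9) and (14.5, 7.4), distance = 32.0914


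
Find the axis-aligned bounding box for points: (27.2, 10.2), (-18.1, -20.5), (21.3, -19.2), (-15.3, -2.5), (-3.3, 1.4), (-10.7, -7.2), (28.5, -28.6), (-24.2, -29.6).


x range: [-24.2, 28.5]
y range: [-29.6, 10.2]
Bounding box: (-24.2,-29.6) to (28.5,10.2)

(-24.2,-29.6) to (28.5,10.2)


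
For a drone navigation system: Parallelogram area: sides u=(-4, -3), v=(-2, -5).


|u x v| = |(-4)*(-5) - (-3)*(-2)|
= |20 - 6| = 14

14


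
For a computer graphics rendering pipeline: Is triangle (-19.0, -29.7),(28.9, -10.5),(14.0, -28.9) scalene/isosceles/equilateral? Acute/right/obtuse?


Side lengths squared: AB^2=2663.05, BC^2=560.57, CA^2=1089.64
Sorted: [560.57, 1089.64, 2663.05]
By sides: Scalene, By angles: Obtuse

Scalene, Obtuse


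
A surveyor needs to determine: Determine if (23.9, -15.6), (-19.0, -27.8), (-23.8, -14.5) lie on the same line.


Cross product: ((-19)-23.9)*((-14.5)-(-15.6)) - ((-27.8)-(-15.6))*((-23.8)-23.9)
= -629.13

No, not collinear


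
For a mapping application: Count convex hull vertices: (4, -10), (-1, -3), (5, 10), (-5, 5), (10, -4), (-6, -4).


Convex hull vertices (CCW): (-6, -4), (4, -10), (10, -4), (5, 10), (-5, 5)
Count = 5

5


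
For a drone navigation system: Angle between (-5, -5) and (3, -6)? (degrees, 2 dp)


u.v = 15, |u| = sqrt(50) = 7.0711, |v| = sqrt(45) = 6.7082
cos(theta) = u.v/(|u||v|) = 15/sqrt(2250) = 0.316228
theta = acos(0.316228) = 71.57 degrees

71.57 degrees


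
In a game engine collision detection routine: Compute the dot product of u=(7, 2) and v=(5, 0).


u . v = u_x*v_x + u_y*v_y = 7*5 + 2*0
= 35 + 0 = 35

35


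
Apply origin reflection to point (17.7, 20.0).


Reflection over origin: (x,y) -> (-x,-y)
(17.7, 20) -> (-17.7, -20)

(-17.7, -20)


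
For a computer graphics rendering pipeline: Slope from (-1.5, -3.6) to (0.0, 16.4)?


slope = (y2-y1)/(x2-x1) = (16.4-(-3.6))/(0-(-1.5)) = 20/1.5 = 13.3333

13.3333


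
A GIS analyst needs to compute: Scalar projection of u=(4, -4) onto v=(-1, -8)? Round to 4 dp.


u.v = 28, |v| = sqrt(65) = 8.0623
Scalar projection = u.v / |v| = 28 / sqrt(65) = 3.473

3.473
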